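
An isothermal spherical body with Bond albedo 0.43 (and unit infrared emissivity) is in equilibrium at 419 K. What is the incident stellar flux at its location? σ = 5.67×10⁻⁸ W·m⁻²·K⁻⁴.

S ≈ 12300 W/m²

(1−a)S·πr² = σ·4πr²·T⁴ ⇒ S = 4σT⁴/(1−a).
S = 4·5.67×10⁻⁸·3.082×10¹⁰/0.570.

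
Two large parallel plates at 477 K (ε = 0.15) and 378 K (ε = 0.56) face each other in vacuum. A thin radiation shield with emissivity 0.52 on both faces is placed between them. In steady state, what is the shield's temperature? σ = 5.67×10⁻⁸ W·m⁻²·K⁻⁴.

In steady state the net flux on the hot side equals that on the cold side.
σ(T₁⁴−T_s⁴)/D₁ = σ(T_s⁴−T₂⁴)/D₂, with D₁ = 1/ε₁+1/ε_s−1 = 7.590, D₂ = 1/ε_s+1/ε₂−1 = 2.709.
Solve for T_s⁴: T_s⁴ = (D₂·T₁⁴ + D₁·T₂⁴)/(D₁+D₂) = 2.866×10¹⁰ K⁴.

T_s ≈ 411 K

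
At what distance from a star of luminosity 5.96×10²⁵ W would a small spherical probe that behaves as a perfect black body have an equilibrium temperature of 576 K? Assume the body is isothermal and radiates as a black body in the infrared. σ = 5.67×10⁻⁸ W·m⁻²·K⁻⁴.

For an isothermal black-emitting sphere, (1−a)S·πr² = σ·4πr²·T⁴ ⇒ S = 4σT⁴/(1−a).
S = 4·5.67×10⁻⁸·(576)⁴/1.00 = 24970 W/m².
Flux falls as S = L/(4πd²), so d = √(L/(4πS)) = √(5.96×10²⁵/(4π·24970)).

d ≈ 1.38×10¹⁰ m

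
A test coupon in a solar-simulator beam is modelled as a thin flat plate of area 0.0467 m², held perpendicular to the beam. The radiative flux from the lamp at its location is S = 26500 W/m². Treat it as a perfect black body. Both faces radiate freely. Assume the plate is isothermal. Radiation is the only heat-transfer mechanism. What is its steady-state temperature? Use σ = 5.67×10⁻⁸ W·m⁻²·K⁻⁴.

T ≈ 695 K

At equilibrium, absorbed power = emitted power.
Absorbing cross-section = A = 0.04670 m²; emitting surface = 2A = 0.09340 m² (ratio 2).
S·A_cross = εσ·A_surf·T⁴  ⇒  T⁴ = S/(2σ).
T⁴ = 1.00·26500/(2·5.67×10⁻⁸) = 2.337×10¹¹ K⁴.
T = (2.337×10¹¹)^(1/4).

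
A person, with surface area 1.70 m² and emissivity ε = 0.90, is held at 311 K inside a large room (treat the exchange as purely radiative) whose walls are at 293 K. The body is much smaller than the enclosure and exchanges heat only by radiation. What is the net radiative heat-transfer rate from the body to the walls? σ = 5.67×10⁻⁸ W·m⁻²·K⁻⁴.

P_net ≈ 172 W

For a small grey body in a large enclosure: P_net = εσA(T_body⁴ − T_wall⁴).
A = 1.70 m²; T_body⁴ − T_wall⁴ = 9.355×10⁹ − 7.370×10⁹ = 1.985×10⁹ K⁴.
|P_net| = 0.90·5.67×10⁻⁸·1.700·1.985×10⁹.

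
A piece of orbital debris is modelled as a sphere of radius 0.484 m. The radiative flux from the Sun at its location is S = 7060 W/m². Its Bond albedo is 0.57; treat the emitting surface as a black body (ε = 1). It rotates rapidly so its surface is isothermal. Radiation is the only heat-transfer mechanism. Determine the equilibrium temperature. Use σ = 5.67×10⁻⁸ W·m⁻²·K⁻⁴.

T ≈ 340 K

At equilibrium, absorbed power = emitted power.
Absorbing cross-section = πr² = 0.7359 m²; emitting surface = 4πr² = 2.944 m² (ratio 4).
(1−a)S·A_cross = εσ·A_surf·T⁴  ⇒  T⁴ = (1−a)S/(4σ).
T⁴ = 0.430·7060/(4·5.67×10⁻⁸) = 1.339×10¹⁰ K⁴.
T = (1.339×10¹⁰)^(1/4).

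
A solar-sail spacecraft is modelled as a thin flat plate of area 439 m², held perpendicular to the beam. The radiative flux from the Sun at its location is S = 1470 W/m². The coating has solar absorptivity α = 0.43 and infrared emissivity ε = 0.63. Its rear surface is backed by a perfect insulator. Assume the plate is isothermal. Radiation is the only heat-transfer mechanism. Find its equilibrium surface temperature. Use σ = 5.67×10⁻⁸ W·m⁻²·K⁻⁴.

T ≈ 365 K

At equilibrium, absorbed power = emitted power.
Absorbing cross-section = A = 439.0 m²; emitting surface = A = 439.0 m² (ratio 1).
αS·A_cross = εσ·A_surf·T⁴  ⇒  T⁴ = αS/(ε·1σ).
T⁴ = 0.430·1470/(0.63·1·5.67×10⁻⁸) = 1.770×10¹⁰ K⁴.
T = (1.770×10¹⁰)^(1/4).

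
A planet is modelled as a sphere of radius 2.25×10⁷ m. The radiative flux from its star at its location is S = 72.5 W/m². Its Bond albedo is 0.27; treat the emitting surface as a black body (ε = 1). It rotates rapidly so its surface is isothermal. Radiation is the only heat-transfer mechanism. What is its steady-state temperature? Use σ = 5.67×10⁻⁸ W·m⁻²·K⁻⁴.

At equilibrium, absorbed power = emitted power.
Absorbing cross-section = πr² = 1.590×10¹⁵ m²; emitting surface = 4πr² = 6.362×10¹⁵ m² (ratio 4).
(1−a)S·A_cross = εσ·A_surf·T⁴  ⇒  T⁴ = (1−a)S/(4σ).
T⁴ = 0.730·72.5/(4·5.67×10⁻⁸) = 2.334×10⁸ K⁴.
T = (2.334×10⁸)^(1/4).

T ≈ 124 K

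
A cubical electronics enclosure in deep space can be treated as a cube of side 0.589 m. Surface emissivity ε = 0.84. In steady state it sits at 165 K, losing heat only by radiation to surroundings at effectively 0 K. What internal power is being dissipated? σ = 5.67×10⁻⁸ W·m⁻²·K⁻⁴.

P ≈ 73.5 W

Steady state: P = εσA T⁴.
A = 6L² = 2.082 m²; T⁴ = (165)⁴ = 7.412×10⁸ K⁴.
P = 0.84 × 5.67×10⁻⁸ × 2.082 × 7.412×10⁸.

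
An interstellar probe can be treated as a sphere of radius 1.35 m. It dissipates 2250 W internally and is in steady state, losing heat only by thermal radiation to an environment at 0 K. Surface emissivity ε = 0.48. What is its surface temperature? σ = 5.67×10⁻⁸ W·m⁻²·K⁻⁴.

Steady state: internal power = radiated power, P = εσA T⁴.
Radiating area A = 4πr² = 22.90 m².
T⁴ = P/(εσA) = 2250/(0.48·5.67×10⁻⁸·22.90) = 3.610×10⁹ K⁴.
T = (3.610×10⁹)^(1/4).

T ≈ 245 K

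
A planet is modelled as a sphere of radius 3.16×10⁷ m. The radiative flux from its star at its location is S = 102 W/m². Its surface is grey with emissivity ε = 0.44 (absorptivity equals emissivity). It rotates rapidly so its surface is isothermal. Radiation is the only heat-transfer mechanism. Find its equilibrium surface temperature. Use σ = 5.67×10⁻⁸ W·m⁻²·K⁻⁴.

At equilibrium, absorbed power = emitted power.
Absorbing cross-section = πr² = 3.137×10¹⁵ m²; emitting surface = 4πr² = 1.255×10¹⁶ m² (ratio 4).
εS·A_cross = εσ·A_surf·T⁴  ⇒  T⁴ = S/(4σ)   (ε cancels).
T⁴ = 102/(4·5.67×10⁻⁸) = 4.497×10⁸ K⁴.
T = (4.497×10⁸)^(1/4).

T ≈ 146 K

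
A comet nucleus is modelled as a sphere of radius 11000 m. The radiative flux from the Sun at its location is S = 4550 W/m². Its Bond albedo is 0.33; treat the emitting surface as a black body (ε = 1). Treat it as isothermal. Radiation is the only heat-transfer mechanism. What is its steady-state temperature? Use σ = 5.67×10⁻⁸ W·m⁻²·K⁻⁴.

At equilibrium, absorbed power = emitted power.
Absorbing cross-section = πr² = 3.801×10⁸ m²; emitting surface = 4πr² = 1.521×10⁹ m² (ratio 4).
(1−a)S·A_cross = εσ·A_surf·T⁴  ⇒  T⁴ = (1−a)S/(4σ).
T⁴ = 0.670·4550/(4·5.67×10⁻⁸) = 1.344×10¹⁰ K⁴.
T = (1.344×10¹⁰)^(1/4).

T ≈ 340 K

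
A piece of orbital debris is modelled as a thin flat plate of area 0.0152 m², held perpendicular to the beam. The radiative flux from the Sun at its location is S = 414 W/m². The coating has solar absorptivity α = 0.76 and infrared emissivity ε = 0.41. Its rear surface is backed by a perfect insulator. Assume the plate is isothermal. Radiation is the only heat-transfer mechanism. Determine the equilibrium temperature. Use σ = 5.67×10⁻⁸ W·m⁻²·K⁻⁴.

T ≈ 341 K

At equilibrium, absorbed power = emitted power.
Absorbing cross-section = A = 0.01520 m²; emitting surface = A = 0.01520 m² (ratio 1).
αS·A_cross = εσ·A_surf·T⁴  ⇒  T⁴ = αS/(ε·1σ).
T⁴ = 0.760·414/(0.41·1·5.67×10⁻⁸) = 1.353×10¹⁰ K⁴.
T = (1.353×10¹⁰)^(1/4).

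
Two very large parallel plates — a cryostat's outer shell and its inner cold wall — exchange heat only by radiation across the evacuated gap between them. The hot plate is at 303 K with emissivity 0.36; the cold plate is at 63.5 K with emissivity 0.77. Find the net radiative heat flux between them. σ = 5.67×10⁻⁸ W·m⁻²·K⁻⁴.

q ≈ 155 W/m²

For two infinite grey parallel plates, q = σ(T₁⁴ − T₂⁴)/(1/ε₁ + 1/ε₂ − 1).
T₁⁴ − T₂⁴ = 8.429×10⁹ − 1.626×10⁷ = 8.413×10⁹ K⁴.
1/ε₁ + 1/ε₂ − 1 = 2.778 + 1.299 − 1 = 3.076.
q = 5.67×10⁻⁸ × 8.413×10⁹ / 3.076.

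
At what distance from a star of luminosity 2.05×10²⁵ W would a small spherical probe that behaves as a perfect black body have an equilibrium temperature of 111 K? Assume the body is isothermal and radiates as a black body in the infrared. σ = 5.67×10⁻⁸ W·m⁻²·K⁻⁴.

For an isothermal black-emitting sphere, (1−a)S·πr² = σ·4πr²·T⁴ ⇒ S = 4σT⁴/(1−a).
S = 4·5.67×10⁻⁸·(111)⁴/1.00 = 34.43 W/m².
Flux falls as S = L/(4πd²), so d = √(L/(4πS)) = √(2.05×10²⁵/(4π·34.43)).

d ≈ 2.18×10¹¹ m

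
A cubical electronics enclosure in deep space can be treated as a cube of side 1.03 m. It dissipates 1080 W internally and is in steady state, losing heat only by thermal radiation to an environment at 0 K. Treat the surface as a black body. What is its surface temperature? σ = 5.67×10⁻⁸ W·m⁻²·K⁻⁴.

Steady state: internal power = radiated power, P = εσA T⁴.
Radiating area A = 6L² = 6.365 m².
T⁴ = P/(εσA) = 1080/(1.0·5.67×10⁻⁸·6.365) = 2.992×10⁹ K⁴.
T = (2.992×10⁹)^(1/4).

T ≈ 234 K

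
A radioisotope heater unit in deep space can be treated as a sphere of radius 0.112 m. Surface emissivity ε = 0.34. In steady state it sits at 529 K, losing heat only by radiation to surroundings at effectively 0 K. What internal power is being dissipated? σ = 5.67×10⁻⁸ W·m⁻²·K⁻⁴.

Steady state: P = εσA T⁴.
A = 4πr² = 0.1576 m²; T⁴ = (529)⁴ = 7.831×10¹⁰ K⁴.
P = 0.34 × 5.67×10⁻⁸ × 0.1576 × 7.831×10¹⁰.

P ≈ 238 W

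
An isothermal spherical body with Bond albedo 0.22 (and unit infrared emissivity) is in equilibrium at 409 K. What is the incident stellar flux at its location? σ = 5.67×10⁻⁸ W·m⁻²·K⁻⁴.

(1−a)S·πr² = σ·4πr²·T⁴ ⇒ S = 4σT⁴/(1−a).
S = 4·5.67×10⁻⁸·2.798×10¹⁰/0.780.

S ≈ 8140 W/m²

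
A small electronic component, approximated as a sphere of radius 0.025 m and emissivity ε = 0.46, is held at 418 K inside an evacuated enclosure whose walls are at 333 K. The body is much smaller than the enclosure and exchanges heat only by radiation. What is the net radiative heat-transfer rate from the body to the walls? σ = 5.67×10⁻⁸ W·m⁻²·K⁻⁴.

For a small grey body in a large enclosure: P_net = εσA(T_body⁴ − T_wall⁴).
A = 4πr² = 0.007854 m²; T_body⁴ − T_wall⁴ = 3.053×10¹⁰ − 1.230×10¹⁰ = 1.823×10¹⁰ K⁴.
|P_net| = 0.46·5.67×10⁻⁸·0.007854·1.823×10¹⁰.

P_net ≈ 3.73 W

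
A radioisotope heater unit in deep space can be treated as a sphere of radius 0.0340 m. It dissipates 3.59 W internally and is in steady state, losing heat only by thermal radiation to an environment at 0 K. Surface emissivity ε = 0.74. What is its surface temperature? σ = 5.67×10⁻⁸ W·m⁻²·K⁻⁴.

T ≈ 277 K

Steady state: internal power = radiated power, P = εσA T⁴.
Radiating area A = 4πr² = 0.01453 m².
T⁴ = P/(εσA) = 3.59/(0.74·5.67×10⁻⁸·0.01453) = 5.890×10⁹ K⁴.
T = (5.890×10⁹)^(1/4).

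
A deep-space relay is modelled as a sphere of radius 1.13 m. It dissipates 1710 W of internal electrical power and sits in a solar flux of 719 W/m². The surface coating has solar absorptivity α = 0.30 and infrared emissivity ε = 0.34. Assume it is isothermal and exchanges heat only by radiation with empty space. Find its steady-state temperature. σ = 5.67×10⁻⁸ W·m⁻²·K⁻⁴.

At steady state, absorbed solar power + internal power = radiated power.
Absorbed: α·S·A_cross = 0.30·719·4.011 = 865.3 W (cross-section πr²).
Total input = 865.3 + 1710 = 2575 W.
Radiated: εσ·A_surf·T⁴ with A_surf = 4πr² = 16.05 m².
T⁴ = 2575/(0.34·5.67×10⁻⁸·16.05) = 8.325×10⁹ K⁴.

T ≈ 302 K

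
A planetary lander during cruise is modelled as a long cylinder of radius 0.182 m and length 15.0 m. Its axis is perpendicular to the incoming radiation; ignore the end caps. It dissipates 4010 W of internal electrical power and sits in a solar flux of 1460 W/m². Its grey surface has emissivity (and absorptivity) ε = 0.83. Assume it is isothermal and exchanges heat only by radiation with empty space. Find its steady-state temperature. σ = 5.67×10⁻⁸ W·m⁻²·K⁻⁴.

At steady state, absorbed solar power + internal power = radiated power.
Absorbed: α·S·A_cross = 0.83·1460·5.460 = 6616 W (cross-section 2rL).
Total input = 6616 + 4010 = 10630 W.
Radiated: εσ·A_surf·T⁴ with A_surf = 2πrL = 17.15 m².
T⁴ = 10630/(0.83·5.67×10⁻⁸·17.15) = 1.316×10¹⁰ K⁴.

T ≈ 339 K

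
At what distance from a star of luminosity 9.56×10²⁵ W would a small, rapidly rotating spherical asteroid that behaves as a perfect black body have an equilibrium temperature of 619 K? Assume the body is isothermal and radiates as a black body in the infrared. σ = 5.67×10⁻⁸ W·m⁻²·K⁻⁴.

d ≈ 1.51×10¹⁰ m

For an isothermal black-emitting sphere, (1−a)S·πr² = σ·4πr²·T⁴ ⇒ S = 4σT⁴/(1−a).
S = 4·5.67×10⁻⁸·(619)⁴/1.00 = 33300 W/m².
Flux falls as S = L/(4πd²), so d = √(L/(4πS)) = √(9.56×10²⁵/(4π·33300)).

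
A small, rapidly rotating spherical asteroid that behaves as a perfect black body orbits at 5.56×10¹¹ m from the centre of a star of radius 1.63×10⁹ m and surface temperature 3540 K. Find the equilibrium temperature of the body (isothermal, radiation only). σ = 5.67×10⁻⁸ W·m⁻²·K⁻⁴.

T ≈ 136 K

The star's surface emits σT_*⁴; at distance d the flux is S = σT_*⁴(R_*/d)².
S = 5.67×10⁻⁸·(3540)⁴·(1.63×10⁹/5.56×10¹¹)² = 76.53 W/m².
For an isothermal sphere T⁴ = (1−a)S/(4σ) = 3.374×10⁸ K⁴.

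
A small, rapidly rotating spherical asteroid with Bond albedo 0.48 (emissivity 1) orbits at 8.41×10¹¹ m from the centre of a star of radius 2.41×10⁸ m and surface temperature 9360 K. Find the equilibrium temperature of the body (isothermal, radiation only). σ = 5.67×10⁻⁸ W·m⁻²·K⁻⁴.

The star's surface emits σT_*⁴; at distance d the flux is S = σT_*⁴(R_*/d)².
S = 5.67×10⁻⁸·(9360)⁴·(2.41×10⁸/8.41×10¹¹)² = 35.74 W/m².
For an isothermal sphere T⁴ = (1−a)S/(4σ) = 8.194×10⁷ K⁴.

T ≈ 95.1 K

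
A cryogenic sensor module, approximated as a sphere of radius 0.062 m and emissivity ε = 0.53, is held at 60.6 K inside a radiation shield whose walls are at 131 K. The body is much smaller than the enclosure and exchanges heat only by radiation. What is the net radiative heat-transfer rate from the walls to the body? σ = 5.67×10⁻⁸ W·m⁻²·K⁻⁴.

For a small grey body in a large enclosure: P_net = εσA(T_body⁴ − T_wall⁴).
A = 4πr² = 0.04831 m²; T_body⁴ − T_wall⁴ = 1.349×10⁷ − 2.945×10⁸ = -2.810×10⁸ K⁴.
|P_net| = 0.53·5.67×10⁻⁸·0.04831·2.810×10⁸.

P_net ≈ 0.408 W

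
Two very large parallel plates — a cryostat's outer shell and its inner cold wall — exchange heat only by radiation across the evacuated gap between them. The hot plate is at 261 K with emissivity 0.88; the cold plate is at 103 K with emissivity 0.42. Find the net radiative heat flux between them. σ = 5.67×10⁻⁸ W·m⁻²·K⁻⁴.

q ≈ 102 W/m²

For two infinite grey parallel plates, q = σ(T₁⁴ − T₂⁴)/(1/ε₁ + 1/ε₂ − 1).
T₁⁴ − T₂⁴ = 4.640×10⁹ − 1.126×10⁸ = 4.528×10⁹ K⁴.
1/ε₁ + 1/ε₂ − 1 = 1.136 + 2.381 − 1 = 2.517.
q = 5.67×10⁻⁸ × 4.528×10⁹ / 2.517.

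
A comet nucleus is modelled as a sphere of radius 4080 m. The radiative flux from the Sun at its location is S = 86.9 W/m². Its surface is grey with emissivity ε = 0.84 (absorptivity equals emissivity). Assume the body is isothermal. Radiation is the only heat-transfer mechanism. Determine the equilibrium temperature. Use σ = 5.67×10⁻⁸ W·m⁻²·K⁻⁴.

At equilibrium, absorbed power = emitted power.
Absorbing cross-section = πr² = 5.230×10⁷ m²; emitting surface = 4πr² = 2.092×10⁸ m² (ratio 4).
εS·A_cross = εσ·A_surf·T⁴  ⇒  T⁴ = S/(4σ)   (ε cancels).
T⁴ = 86.9/(4·5.67×10⁻⁸) = 3.832×10⁸ K⁴.
T = (3.832×10⁸)^(1/4).

T ≈ 140 K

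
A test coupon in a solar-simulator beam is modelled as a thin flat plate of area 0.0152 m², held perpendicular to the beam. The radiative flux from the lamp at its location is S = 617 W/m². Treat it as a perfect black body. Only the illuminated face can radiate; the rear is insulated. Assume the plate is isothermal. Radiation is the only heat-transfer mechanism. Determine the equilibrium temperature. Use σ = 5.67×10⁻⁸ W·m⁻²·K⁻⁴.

At equilibrium, absorbed power = emitted power.
Absorbing cross-section = A = 0.01520 m²; emitting surface = A = 0.01520 m² (ratio 1).
S·A_cross = εσ·A_surf·T⁴  ⇒  T⁴ = S/(1σ).
T⁴ = 1.00·617/(1·5.67×10⁻⁸) = 1.088×10¹⁰ K⁴.
T = (1.088×10¹⁰)^(1/4).

T ≈ 323 K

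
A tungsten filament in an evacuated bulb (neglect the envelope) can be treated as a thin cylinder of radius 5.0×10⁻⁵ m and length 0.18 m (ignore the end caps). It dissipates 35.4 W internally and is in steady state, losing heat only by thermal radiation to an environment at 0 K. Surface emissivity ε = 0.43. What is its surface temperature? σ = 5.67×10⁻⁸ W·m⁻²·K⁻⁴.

T ≈ 2250 K

Steady state: internal power = radiated power, P = εσA T⁴.
Radiating area A = 2πrL = 5.655×10⁻⁵ m².
T⁴ = P/(εσA) = 35.4/(0.43·5.67×10⁻⁸·5.655×10⁻⁵) = 2.568×10¹³ K⁴.
T = (2.568×10¹³)^(1/4).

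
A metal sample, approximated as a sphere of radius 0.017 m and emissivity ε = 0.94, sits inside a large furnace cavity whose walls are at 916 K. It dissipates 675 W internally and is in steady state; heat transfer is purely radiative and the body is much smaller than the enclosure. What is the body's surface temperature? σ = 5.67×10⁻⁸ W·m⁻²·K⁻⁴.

For a small grey body in a large enclosure, net radiated power = εσA(T⁴ − T_w⁴).
Steady state: P = εσA(T⁴ − T_w⁴) with A = 4πr² = 0.003632 m².
T⁴ = P/(εσA) + T_w⁴ = 675/(0.94·5.67×10⁻⁸·0.003632) + (916)⁴
    = 3.487×10¹² + 7.040×10¹¹ = 4.191×10¹² K⁴.

T ≈ 1430 K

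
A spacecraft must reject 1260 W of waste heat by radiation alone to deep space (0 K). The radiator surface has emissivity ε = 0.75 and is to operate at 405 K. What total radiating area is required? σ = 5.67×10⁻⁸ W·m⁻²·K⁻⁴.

P = εσA T⁴ ⇒ A = P/(εσT⁴).
T⁴ = 2.690×10¹⁰ K⁴.
A = 1260/(0.75 × 5.67×10⁻⁸ × 2.690×10¹⁰).

A ≈ 1.10 m²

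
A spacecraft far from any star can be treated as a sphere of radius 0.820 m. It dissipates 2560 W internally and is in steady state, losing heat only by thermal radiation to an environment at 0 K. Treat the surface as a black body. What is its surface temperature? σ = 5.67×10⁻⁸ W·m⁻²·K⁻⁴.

T ≈ 270 K

Steady state: internal power = radiated power, P = εσA T⁴.
Radiating area A = 4πr² = 8.450 m².
T⁴ = P/(εσA) = 2560/(1.0·5.67×10⁻⁸·8.450) = 5.343×10⁹ K⁴.
T = (5.343×10⁹)^(1/4).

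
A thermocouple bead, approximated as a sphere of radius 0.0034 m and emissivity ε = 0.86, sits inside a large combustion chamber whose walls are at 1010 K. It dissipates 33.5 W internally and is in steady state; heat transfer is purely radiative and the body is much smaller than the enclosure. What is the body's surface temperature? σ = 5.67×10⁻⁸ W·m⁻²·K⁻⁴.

T ≈ 1550 K

For a small grey body in a large enclosure, net radiated power = εσA(T⁴ − T_w⁴).
Steady state: P = εσA(T⁴ − T_w⁴) with A = 4πr² = 1.453×10⁻⁴ m².
T⁴ = P/(εσA) + T_w⁴ = 33.5/(0.86·5.67×10⁻⁸·1.453×10⁻⁴) + (1010)⁴
    = 4.729×10¹² + 1.041×10¹² = 5.770×10¹² K⁴.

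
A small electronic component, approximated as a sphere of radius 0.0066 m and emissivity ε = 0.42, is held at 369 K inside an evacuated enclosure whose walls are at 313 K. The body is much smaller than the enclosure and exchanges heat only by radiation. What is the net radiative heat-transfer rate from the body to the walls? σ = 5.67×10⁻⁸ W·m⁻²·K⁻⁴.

For a small grey body in a large enclosure: P_net = εσA(T_body⁴ − T_wall⁴).
A = 4πr² = 5.474×10⁻⁴ m²; T_body⁴ − T_wall⁴ = 1.854×10¹⁰ − 9.598×10⁹ = 8.942×10⁹ K⁴.
|P_net| = 0.42·5.67×10⁻⁸·5.474×10⁻⁴·8.942×10⁹.

P_net ≈ 0.117 W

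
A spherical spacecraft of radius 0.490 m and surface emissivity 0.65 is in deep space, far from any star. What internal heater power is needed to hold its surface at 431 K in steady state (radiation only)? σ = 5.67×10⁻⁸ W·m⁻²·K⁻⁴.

P = εσ·4πr²·T⁴.
4πr² = 3.017 m²; T⁴ = 3.451×10¹⁰ K⁴.
P = 0.65·5.67×10⁻⁸·3.017·3.451×10¹⁰.

P ≈ 3840 W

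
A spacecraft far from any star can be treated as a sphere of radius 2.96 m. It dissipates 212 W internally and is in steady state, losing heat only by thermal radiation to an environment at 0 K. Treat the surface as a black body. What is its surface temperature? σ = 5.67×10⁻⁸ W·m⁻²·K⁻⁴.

Steady state: internal power = radiated power, P = εσA T⁴.
Radiating area A = 4πr² = 110.1 m².
T⁴ = P/(εσA) = 212/(1.0·5.67×10⁻⁸·110.1) = 3.396×10⁷ K⁴.
T = (3.396×10⁷)^(1/4).

T ≈ 76.3 K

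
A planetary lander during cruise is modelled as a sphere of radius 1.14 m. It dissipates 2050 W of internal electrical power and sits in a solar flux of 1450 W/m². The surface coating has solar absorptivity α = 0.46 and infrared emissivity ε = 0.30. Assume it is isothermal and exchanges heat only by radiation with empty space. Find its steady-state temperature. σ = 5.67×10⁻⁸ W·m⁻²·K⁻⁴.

T ≈ 362 K

At steady state, absorbed solar power + internal power = radiated power.
Absorbed: α·S·A_cross = 0.46·1450·4.083 = 2723 W (cross-section πr²).
Total input = 2723 + 2050 = 4773 W.
Radiated: εσ·A_surf·T⁴ with A_surf = 4πr² = 16.33 m².
T⁴ = 4773/(0.30·5.67×10⁻⁸·16.33) = 1.718×10¹⁰ K⁴.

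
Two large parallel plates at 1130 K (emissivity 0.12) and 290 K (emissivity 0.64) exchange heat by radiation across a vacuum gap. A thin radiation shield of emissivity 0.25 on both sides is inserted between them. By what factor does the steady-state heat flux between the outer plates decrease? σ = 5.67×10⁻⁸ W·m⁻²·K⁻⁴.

Without shield: q₀ = σΔ(T⁴)/(1/ε₁+1/ε₂−1) with denominator 8.896.
With shield the two gaps are in series; the resistances add: (1/ε₁+1/ε_s−1)+(1/ε_s+1/ε₂−1) = 11.33+4.562 = 15.90.
Heat-flux ratio q₀/q = 15.90/8.896.

factor ≈ 1.79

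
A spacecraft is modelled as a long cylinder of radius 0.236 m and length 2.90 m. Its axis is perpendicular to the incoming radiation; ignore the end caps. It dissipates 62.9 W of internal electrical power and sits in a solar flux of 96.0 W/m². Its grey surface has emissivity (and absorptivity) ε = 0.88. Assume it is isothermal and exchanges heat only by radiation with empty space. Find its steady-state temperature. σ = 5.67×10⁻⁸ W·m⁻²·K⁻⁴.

T ≈ 170 K

At steady state, absorbed solar power + internal power = radiated power.
Absorbed: α·S·A_cross = 0.88·96.0·1.369 = 115.6 W (cross-section 2rL).
Total input = 115.6 + 62.9 = 178.5 W.
Radiated: εσ·A_surf·T⁴ with A_surf = 2πrL = 4.300 m².
T⁴ = 178.5/(0.88·5.67×10⁻⁸·4.300) = 8.321×10⁸ K⁴.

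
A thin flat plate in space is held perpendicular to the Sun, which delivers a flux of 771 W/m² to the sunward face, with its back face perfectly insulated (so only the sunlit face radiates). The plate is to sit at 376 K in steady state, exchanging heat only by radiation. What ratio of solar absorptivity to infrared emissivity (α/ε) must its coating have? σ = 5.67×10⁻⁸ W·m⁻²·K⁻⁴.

α/ε ≈ 1.47

Balance: αS·A = εσ·1A·T⁴ ⇒ α/ε = σT⁴/S.
α/ε = 5.67×10⁻⁸·(376)⁴/771 = 5.67×10⁻⁸·1.999×10¹⁰/771.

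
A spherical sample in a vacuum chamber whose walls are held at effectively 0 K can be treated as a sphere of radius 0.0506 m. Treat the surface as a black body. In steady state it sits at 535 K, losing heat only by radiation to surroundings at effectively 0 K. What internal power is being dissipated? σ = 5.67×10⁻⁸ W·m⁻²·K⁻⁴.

Steady state: P = εσA T⁴.
A = 4πr² = 0.03217 m²; T⁴ = (535)⁴ = 8.192×10¹⁰ K⁴.
P = 1.0 × 5.67×10⁻⁸ × 0.03217 × 8.192×10¹⁰.

P ≈ 149 W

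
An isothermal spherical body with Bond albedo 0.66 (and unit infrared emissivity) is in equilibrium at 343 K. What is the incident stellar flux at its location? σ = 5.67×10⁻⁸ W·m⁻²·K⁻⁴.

S ≈ 9230 W/m²

(1−a)S·πr² = σ·4πr²·T⁴ ⇒ S = 4σT⁴/(1−a).
S = 4·5.67×10⁻⁸·1.384×10¹⁰/0.340.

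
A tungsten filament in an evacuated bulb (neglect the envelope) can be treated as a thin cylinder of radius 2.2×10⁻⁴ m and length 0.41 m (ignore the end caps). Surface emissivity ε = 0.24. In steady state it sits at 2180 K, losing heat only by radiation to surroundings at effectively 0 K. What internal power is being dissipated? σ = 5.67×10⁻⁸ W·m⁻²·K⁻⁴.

Steady state: P = εσA T⁴.
A = 2πrL = 5.667×10⁻⁴ m²; T⁴ = (2180)⁴ = 2.259×10¹³ K⁴.
P = 0.24 × 5.67×10⁻⁸ × 5.667×10⁻⁴ × 2.259×10¹³.

P ≈ 174 W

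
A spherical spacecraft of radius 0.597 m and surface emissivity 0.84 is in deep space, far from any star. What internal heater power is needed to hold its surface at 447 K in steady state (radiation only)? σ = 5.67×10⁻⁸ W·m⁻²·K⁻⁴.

P ≈ 8520 W

P = εσ·4πr²·T⁴.
4πr² = 4.479 m²; T⁴ = 3.992×10¹⁰ K⁴.
P = 0.84·5.67×10⁻⁸·4.479·3.992×10¹⁰.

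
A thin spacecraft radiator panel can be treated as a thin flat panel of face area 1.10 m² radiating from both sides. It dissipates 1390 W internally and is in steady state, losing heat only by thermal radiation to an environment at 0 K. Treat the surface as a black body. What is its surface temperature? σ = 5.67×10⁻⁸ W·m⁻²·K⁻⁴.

Steady state: internal power = radiated power, P = εσA T⁴.
Radiating area A = 2·1.10 = 2.200 m².
T⁴ = P/(εσA) = 1390/(1.0·5.67×10⁻⁸·2.200) = 1.114×10¹⁰ K⁴.
T = (1.114×10¹⁰)^(1/4).

T ≈ 325 K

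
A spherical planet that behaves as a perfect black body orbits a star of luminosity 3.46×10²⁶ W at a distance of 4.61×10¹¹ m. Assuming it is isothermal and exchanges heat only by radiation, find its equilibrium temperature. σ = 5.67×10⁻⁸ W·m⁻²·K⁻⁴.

T ≈ 155 K

First find the stellar flux at distance d: S = L/(4πd²) = 3.46×10²⁶/(4π·(4.61×10¹¹)²) = 129.6 W/m².
For an isothermal sphere, absorbed (1−a)S·πr² = emitted σ·4πr²·T⁴, so T⁴ = (1−a)S/(4σ).
T⁴ = 1.00·129.6/(4·5.67×10⁻⁸) = 5.712×10⁸ K⁴.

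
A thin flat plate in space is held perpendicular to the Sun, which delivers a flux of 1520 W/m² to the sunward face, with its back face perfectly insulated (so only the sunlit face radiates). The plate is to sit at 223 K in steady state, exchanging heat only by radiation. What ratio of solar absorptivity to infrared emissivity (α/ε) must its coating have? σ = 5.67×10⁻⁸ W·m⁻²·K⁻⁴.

Balance: αS·A = εσ·1A·T⁴ ⇒ α/ε = σT⁴/S.
α/ε = 5.67×10⁻⁸·(223)⁴/1520 = 5.67×10⁻⁸·2.473×10⁹/1520.

α/ε ≈ 0.0922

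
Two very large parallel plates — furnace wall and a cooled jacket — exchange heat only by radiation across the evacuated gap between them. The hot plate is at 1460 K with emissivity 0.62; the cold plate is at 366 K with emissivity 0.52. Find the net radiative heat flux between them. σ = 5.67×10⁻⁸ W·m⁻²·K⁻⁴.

q ≈ 1.01×10⁵ W/m²

For two infinite grey parallel plates, q = σ(T₁⁴ − T₂⁴)/(1/ε₁ + 1/ε₂ − 1).
T₁⁴ − T₂⁴ = 4.544×10¹² − 1.794×10¹⁰ = 4.526×10¹² K⁴.
1/ε₁ + 1/ε₂ − 1 = 1.613 + 1.923 − 1 = 2.536.
q = 5.67×10⁻⁸ × 4.526×10¹² / 2.536.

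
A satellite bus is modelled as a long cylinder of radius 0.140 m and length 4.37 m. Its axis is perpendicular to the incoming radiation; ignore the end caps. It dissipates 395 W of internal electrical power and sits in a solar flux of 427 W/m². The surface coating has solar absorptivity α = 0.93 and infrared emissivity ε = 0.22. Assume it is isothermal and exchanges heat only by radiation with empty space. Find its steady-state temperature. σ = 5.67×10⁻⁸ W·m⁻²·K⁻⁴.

At steady state, absorbed solar power + internal power = radiated power.
Absorbed: α·S·A_cross = 0.93·427·1.224 = 485.9 W (cross-section 2rL).
Total input = 485.9 + 395 = 880.9 W.
Radiated: εσ·A_surf·T⁴ with A_surf = 2πrL = 3.844 m².
T⁴ = 880.9/(0.22·5.67×10⁻⁸·3.844) = 1.837×10¹⁰ K⁴.

T ≈ 368 K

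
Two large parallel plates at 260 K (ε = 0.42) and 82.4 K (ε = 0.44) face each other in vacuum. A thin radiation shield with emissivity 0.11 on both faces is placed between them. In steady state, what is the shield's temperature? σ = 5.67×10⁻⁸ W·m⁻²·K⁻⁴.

T_s ≈ 219 K

In steady state the net flux on the hot side equals that on the cold side.
σ(T₁⁴−T_s⁴)/D₁ = σ(T_s⁴−T₂⁴)/D₂, with D₁ = 1/ε₁+1/ε_s−1 = 10.47, D₂ = 1/ε_s+1/ε₂−1 = 10.36.
Solve for T_s⁴: T_s⁴ = (D₂·T₁⁴ + D₁·T₂⁴)/(D₁+D₂) = 2.296×10⁹ K⁴.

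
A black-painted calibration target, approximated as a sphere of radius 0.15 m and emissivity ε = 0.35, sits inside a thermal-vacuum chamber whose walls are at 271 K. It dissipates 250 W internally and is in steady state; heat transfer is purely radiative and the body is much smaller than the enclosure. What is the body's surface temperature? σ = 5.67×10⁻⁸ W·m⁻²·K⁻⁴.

T ≈ 473 K

For a small grey body in a large enclosure, net radiated power = εσA(T⁴ − T_w⁴).
Steady state: P = εσA(T⁴ − T_w⁴) with A = 4πr² = 0.2827 m².
T⁴ = P/(εσA) + T_w⁴ = 250/(0.35·5.67×10⁻⁸·0.2827) + (271)⁴
    = 4.456×10¹⁰ + 5.394×10⁹ = 4.995×10¹⁰ K⁴.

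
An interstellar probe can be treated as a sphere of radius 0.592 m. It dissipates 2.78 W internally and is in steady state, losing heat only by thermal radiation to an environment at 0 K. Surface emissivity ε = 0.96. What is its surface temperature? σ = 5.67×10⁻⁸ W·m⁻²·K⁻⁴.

Steady state: internal power = radiated power, P = εσA T⁴.
Radiating area A = 4πr² = 4.404 m².
T⁴ = P/(εσA) = 2.78/(0.96·5.67×10⁻⁸·4.404) = 1.160×10⁷ K⁴.
T = (1.160×10⁷)^(1/4).

T ≈ 58.4 K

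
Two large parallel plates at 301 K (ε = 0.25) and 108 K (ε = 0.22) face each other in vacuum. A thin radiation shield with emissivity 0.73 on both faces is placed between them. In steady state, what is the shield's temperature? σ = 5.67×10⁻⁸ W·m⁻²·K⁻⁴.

In steady state the net flux on the hot side equals that on the cold side.
σ(T₁⁴−T_s⁴)/D₁ = σ(T_s⁴−T₂⁴)/D₂, with D₁ = 1/ε₁+1/ε_s−1 = 4.370, D₂ = 1/ε_s+1/ε₂−1 = 4.915.
Solve for T_s⁴: T_s⁴ = (D₂·T₁⁴ + D₁·T₂⁴)/(D₁+D₂) = 4.409×10⁹ K⁴.

T_s ≈ 258 K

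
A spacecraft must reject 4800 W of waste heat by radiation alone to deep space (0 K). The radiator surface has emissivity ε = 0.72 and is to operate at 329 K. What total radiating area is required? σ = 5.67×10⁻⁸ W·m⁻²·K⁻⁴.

A ≈ 10.0 m²

P = εσA T⁴ ⇒ A = P/(εσT⁴).
T⁴ = 1.172×10¹⁰ K⁴.
A = 4800/(0.72 × 5.67×10⁻⁸ × 1.172×10¹⁰).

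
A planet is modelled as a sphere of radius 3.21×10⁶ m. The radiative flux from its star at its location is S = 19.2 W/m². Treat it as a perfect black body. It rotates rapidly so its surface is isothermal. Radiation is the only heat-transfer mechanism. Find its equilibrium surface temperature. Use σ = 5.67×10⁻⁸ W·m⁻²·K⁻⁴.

At equilibrium, absorbed power = emitted power.
Absorbing cross-section = πr² = 3.237×10¹³ m²; emitting surface = 4πr² = 1.295×10¹⁴ m² (ratio 4).
S·A_cross = εσ·A_surf·T⁴  ⇒  T⁴ = S/(4σ).
T⁴ = 1.00·19.2/(4·5.67×10⁻⁸) = 8.466×10⁷ K⁴.
T = (8.466×10⁷)^(1/4).

T ≈ 95.9 K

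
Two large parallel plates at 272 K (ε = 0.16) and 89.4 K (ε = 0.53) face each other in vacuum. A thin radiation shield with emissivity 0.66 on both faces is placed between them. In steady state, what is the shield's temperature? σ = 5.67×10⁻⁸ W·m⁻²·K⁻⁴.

T_s ≈ 196 K

In steady state the net flux on the hot side equals that on the cold side.
σ(T₁⁴−T_s⁴)/D₁ = σ(T_s⁴−T₂⁴)/D₂, with D₁ = 1/ε₁+1/ε_s−1 = 6.765, D₂ = 1/ε_s+1/ε₂−1 = 2.402.
Solve for T_s⁴: T_s⁴ = (D₂·T₁⁴ + D₁·T₂⁴)/(D₁+D₂) = 1.481×10⁹ K⁴.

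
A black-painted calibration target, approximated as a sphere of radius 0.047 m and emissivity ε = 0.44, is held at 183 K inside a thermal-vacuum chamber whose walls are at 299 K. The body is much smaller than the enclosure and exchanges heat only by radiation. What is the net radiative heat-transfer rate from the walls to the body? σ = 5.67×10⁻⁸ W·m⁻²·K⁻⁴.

P_net ≈ 4.76 W

For a small grey body in a large enclosure: P_net = εσA(T_body⁴ − T_wall⁴).
A = 4πr² = 0.02776 m²; T_body⁴ − T_wall⁴ = 1.122×10⁹ − 7.993×10⁹ = -6.871×10⁹ K⁴.
|P_net| = 0.44·5.67×10⁻⁸·0.02776·6.871×10⁹.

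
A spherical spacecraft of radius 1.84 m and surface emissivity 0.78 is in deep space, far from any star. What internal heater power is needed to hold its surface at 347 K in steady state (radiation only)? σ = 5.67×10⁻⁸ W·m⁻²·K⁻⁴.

P = εσ·4πr²·T⁴.
4πr² = 42.54 m²; T⁴ = 1.450×10¹⁰ K⁴.
P = 0.78·5.67×10⁻⁸·42.54·1.450×10¹⁰.

P ≈ 27300 W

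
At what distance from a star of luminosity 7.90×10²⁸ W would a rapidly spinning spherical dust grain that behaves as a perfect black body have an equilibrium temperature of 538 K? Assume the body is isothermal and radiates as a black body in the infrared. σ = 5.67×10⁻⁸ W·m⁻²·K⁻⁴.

For an isothermal black-emitting sphere, (1−a)S·πr² = σ·4πr²·T⁴ ⇒ S = 4σT⁴/(1−a).
S = 4·5.67×10⁻⁸·(538)⁴/1.00 = 19000 W/m².
Flux falls as S = L/(4πd²), so d = √(L/(4πS)) = √(7.90×10²⁸/(4π·19000)).

d ≈ 5.75×10¹¹ m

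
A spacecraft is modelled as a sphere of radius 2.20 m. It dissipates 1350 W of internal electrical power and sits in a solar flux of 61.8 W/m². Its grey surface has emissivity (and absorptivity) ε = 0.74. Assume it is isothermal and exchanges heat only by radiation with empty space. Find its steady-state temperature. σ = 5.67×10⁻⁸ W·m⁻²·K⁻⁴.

At steady state, absorbed solar power + internal power = radiated power.
Absorbed: α·S·A_cross = 0.74·61.8·15.21 = 695.4 W (cross-section πr²).
Total input = 695.4 + 1350 = 2045 W.
Radiated: εσ·A_surf·T⁴ with A_surf = 4πr² = 60.82 m².
T⁴ = 2045/(0.74·5.67×10⁻⁸·60.82) = 8.015×10⁸ K⁴.

T ≈ 168 K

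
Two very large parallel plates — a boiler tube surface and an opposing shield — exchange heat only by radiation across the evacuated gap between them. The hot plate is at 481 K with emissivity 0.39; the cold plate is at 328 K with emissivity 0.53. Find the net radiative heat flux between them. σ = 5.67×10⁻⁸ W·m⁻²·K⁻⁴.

For two infinite grey parallel plates, q = σ(T₁⁴ − T₂⁴)/(1/ε₁ + 1/ε₂ − 1).
T₁⁴ − T₂⁴ = 5.353×10¹⁰ − 1.157×10¹⁰ = 4.195×10¹⁰ K⁴.
1/ε₁ + 1/ε₂ − 1 = 2.564 + 1.887 − 1 = 3.451.
q = 5.67×10⁻⁸ × 4.195×10¹⁰ / 3.451.

q ≈ 689 W/m²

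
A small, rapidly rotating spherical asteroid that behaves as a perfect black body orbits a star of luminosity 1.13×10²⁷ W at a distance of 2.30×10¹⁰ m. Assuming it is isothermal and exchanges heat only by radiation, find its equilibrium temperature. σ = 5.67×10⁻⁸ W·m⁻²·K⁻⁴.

T ≈ 930 K

First find the stellar flux at distance d: S = L/(4πd²) = 1.13×10²⁷/(4π·(2.30×10¹⁰)²) = 1.700×10⁵ W/m².
For an isothermal sphere, absorbed (1−a)S·πr² = emitted σ·4πr²·T⁴, so T⁴ = (1−a)S/(4σ).
T⁴ = 1.00·1.700×10⁵/(4·5.67×10⁻⁸) = 7.495×10¹¹ K⁴.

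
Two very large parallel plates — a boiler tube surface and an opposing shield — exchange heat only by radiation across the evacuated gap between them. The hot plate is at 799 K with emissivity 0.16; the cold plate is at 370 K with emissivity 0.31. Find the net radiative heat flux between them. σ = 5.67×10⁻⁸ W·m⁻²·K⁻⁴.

For two infinite grey parallel plates, q = σ(T₁⁴ − T₂⁴)/(1/ε₁ + 1/ε₂ − 1).
T₁⁴ − T₂⁴ = 4.076×10¹¹ − 1.874×10¹⁰ = 3.888×10¹¹ K⁴.
1/ε₁ + 1/ε₂ − 1 = 6.250 + 3.226 − 1 = 8.476.
q = 5.67×10⁻⁸ × 3.888×10¹¹ / 8.476.

q ≈ 2600 W/m²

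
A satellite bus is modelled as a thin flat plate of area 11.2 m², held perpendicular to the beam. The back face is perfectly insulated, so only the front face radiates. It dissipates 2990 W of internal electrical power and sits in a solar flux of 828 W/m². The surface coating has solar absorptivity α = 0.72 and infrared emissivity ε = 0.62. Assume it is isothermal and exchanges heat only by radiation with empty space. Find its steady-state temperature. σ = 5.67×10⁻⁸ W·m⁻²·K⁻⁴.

At steady state, absorbed solar power + internal power = radiated power.
Absorbed: α·S·A_cross = 0.72·828·11.20 = 6677 W (cross-section A).
Total input = 6677 + 2990 = 9667 W.
Radiated: εσ·A_surf·T⁴ with A_surf = A = 11.20 m².
T⁴ = 9667/(0.62·5.67×10⁻⁸·11.20) = 2.455×10¹⁰ K⁴.

T ≈ 396 K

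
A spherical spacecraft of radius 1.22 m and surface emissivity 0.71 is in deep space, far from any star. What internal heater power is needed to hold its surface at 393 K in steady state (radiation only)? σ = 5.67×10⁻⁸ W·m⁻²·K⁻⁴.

P = εσ·4πr²·T⁴.
4πr² = 18.70 m²; T⁴ = 2.385×10¹⁰ K⁴.
P = 0.71·5.67×10⁻⁸·18.70·2.385×10¹⁰.

P ≈ 18000 W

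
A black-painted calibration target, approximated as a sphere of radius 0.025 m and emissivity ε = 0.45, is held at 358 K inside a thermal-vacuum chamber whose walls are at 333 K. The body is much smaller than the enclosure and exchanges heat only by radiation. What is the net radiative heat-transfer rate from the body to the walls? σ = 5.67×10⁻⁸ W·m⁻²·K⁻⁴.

For a small grey body in a large enclosure: P_net = εσA(T_body⁴ − T_wall⁴).
A = 4πr² = 0.007854 m²; T_body⁴ − T_wall⁴ = 1.643×10¹⁰ − 1.230×10¹⁰ = 4.130×10⁹ K⁴.
|P_net| = 0.45·5.67×10⁻⁸·0.007854·4.130×10⁹.

P_net ≈ 0.828 W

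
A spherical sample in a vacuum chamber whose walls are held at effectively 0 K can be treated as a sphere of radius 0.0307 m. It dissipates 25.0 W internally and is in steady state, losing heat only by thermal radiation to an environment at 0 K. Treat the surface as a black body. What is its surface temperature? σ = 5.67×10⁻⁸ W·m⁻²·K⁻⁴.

T ≈ 439 K

Steady state: internal power = radiated power, P = εσA T⁴.
Radiating area A = 4πr² = 0.01184 m².
T⁴ = P/(εσA) = 25.0/(1.0·5.67×10⁻⁸·0.01184) = 3.723×10¹⁰ K⁴.
T = (3.723×10¹⁰)^(1/4).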